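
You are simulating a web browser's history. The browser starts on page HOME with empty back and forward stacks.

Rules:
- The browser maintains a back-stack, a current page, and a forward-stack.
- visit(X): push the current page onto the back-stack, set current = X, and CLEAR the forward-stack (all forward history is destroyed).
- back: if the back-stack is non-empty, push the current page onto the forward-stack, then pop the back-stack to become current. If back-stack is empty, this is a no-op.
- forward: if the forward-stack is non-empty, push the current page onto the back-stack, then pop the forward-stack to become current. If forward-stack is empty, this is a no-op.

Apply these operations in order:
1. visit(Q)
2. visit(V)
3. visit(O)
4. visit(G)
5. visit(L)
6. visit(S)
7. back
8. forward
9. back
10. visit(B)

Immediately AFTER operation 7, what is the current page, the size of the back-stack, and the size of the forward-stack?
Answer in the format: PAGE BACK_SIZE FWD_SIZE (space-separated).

After 1 (visit(Q)): cur=Q back=1 fwd=0
After 2 (visit(V)): cur=V back=2 fwd=0
After 3 (visit(O)): cur=O back=3 fwd=0
After 4 (visit(G)): cur=G back=4 fwd=0
After 5 (visit(L)): cur=L back=5 fwd=0
After 6 (visit(S)): cur=S back=6 fwd=0
After 7 (back): cur=L back=5 fwd=1

L 5 1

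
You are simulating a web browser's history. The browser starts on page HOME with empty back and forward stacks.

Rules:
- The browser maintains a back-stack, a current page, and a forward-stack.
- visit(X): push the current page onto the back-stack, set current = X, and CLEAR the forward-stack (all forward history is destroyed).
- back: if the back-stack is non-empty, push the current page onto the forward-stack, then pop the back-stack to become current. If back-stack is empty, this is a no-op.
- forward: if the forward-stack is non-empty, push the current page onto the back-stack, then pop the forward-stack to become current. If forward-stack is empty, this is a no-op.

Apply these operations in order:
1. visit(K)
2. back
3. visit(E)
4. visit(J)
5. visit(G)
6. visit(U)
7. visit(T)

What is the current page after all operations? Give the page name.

After 1 (visit(K)): cur=K back=1 fwd=0
After 2 (back): cur=HOME back=0 fwd=1
After 3 (visit(E)): cur=E back=1 fwd=0
After 4 (visit(J)): cur=J back=2 fwd=0
After 5 (visit(G)): cur=G back=3 fwd=0
After 6 (visit(U)): cur=U back=4 fwd=0
After 7 (visit(T)): cur=T back=5 fwd=0

Answer: T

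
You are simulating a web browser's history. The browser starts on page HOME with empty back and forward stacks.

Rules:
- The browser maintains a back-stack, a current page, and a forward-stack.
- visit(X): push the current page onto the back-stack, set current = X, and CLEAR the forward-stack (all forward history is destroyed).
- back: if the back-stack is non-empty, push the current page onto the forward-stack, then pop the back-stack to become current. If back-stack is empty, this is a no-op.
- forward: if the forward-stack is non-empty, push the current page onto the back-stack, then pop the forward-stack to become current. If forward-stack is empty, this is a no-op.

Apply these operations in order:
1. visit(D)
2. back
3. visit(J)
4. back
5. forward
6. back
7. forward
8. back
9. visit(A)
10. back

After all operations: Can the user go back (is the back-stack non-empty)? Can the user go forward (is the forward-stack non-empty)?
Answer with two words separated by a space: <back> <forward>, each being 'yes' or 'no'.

After 1 (visit(D)): cur=D back=1 fwd=0
After 2 (back): cur=HOME back=0 fwd=1
After 3 (visit(J)): cur=J back=1 fwd=0
After 4 (back): cur=HOME back=0 fwd=1
After 5 (forward): cur=J back=1 fwd=0
After 6 (back): cur=HOME back=0 fwd=1
After 7 (forward): cur=J back=1 fwd=0
After 8 (back): cur=HOME back=0 fwd=1
After 9 (visit(A)): cur=A back=1 fwd=0
After 10 (back): cur=HOME back=0 fwd=1

Answer: no yes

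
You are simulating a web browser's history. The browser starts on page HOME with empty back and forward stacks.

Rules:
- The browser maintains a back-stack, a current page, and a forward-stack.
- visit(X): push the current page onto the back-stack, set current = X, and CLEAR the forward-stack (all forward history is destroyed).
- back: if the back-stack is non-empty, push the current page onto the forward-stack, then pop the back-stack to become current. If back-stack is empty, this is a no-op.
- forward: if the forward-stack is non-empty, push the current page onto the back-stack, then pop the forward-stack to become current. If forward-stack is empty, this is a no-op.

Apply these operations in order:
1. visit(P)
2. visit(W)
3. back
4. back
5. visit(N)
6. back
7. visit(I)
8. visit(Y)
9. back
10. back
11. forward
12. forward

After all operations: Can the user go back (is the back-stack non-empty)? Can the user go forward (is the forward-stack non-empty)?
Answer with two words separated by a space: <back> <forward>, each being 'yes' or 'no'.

After 1 (visit(P)): cur=P back=1 fwd=0
After 2 (visit(W)): cur=W back=2 fwd=0
After 3 (back): cur=P back=1 fwd=1
After 4 (back): cur=HOME back=0 fwd=2
After 5 (visit(N)): cur=N back=1 fwd=0
After 6 (back): cur=HOME back=0 fwd=1
After 7 (visit(I)): cur=I back=1 fwd=0
After 8 (visit(Y)): cur=Y back=2 fwd=0
After 9 (back): cur=I back=1 fwd=1
After 10 (back): cur=HOME back=0 fwd=2
After 11 (forward): cur=I back=1 fwd=1
After 12 (forward): cur=Y back=2 fwd=0

Answer: yes no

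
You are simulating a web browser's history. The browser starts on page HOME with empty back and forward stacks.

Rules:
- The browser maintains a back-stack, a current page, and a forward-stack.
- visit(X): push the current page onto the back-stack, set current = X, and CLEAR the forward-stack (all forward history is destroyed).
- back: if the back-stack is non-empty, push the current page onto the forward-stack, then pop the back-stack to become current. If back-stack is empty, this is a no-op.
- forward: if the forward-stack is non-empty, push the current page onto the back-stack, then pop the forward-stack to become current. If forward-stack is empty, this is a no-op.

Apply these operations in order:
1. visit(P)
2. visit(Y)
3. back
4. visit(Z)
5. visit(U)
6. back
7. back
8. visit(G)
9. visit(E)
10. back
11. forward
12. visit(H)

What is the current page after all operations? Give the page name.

Answer: H

Derivation:
After 1 (visit(P)): cur=P back=1 fwd=0
After 2 (visit(Y)): cur=Y back=2 fwd=0
After 3 (back): cur=P back=1 fwd=1
After 4 (visit(Z)): cur=Z back=2 fwd=0
After 5 (visit(U)): cur=U back=3 fwd=0
After 6 (back): cur=Z back=2 fwd=1
After 7 (back): cur=P back=1 fwd=2
After 8 (visit(G)): cur=G back=2 fwd=0
After 9 (visit(E)): cur=E back=3 fwd=0
After 10 (back): cur=G back=2 fwd=1
After 11 (forward): cur=E back=3 fwd=0
After 12 (visit(H)): cur=H back=4 fwd=0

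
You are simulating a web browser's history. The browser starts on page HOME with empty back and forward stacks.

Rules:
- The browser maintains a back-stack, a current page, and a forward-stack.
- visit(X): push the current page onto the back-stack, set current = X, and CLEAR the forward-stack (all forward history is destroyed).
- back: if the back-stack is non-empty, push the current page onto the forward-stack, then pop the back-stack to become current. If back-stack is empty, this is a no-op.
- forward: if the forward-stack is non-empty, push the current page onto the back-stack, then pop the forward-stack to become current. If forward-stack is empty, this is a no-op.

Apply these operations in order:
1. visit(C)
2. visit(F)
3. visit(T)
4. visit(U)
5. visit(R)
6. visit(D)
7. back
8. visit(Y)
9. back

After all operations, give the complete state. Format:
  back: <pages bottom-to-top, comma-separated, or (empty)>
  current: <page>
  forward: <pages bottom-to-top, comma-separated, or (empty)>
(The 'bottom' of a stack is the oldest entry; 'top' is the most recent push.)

Answer: back: HOME,C,F,T,U
current: R
forward: Y

Derivation:
After 1 (visit(C)): cur=C back=1 fwd=0
After 2 (visit(F)): cur=F back=2 fwd=0
After 3 (visit(T)): cur=T back=3 fwd=0
After 4 (visit(U)): cur=U back=4 fwd=0
After 5 (visit(R)): cur=R back=5 fwd=0
After 6 (visit(D)): cur=D back=6 fwd=0
After 7 (back): cur=R back=5 fwd=1
After 8 (visit(Y)): cur=Y back=6 fwd=0
After 9 (back): cur=R back=5 fwd=1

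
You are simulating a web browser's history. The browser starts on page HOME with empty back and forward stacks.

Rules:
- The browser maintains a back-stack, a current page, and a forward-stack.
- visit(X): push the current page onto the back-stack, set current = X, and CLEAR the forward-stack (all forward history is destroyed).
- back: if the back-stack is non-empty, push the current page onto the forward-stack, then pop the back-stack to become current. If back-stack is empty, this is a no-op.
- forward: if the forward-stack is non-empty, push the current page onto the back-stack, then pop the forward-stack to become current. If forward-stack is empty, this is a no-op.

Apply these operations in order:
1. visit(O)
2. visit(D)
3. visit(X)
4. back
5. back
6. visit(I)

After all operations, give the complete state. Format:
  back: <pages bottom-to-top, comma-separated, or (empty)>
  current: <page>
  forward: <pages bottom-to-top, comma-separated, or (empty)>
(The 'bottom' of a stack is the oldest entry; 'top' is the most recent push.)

After 1 (visit(O)): cur=O back=1 fwd=0
After 2 (visit(D)): cur=D back=2 fwd=0
After 3 (visit(X)): cur=X back=3 fwd=0
After 4 (back): cur=D back=2 fwd=1
After 5 (back): cur=O back=1 fwd=2
After 6 (visit(I)): cur=I back=2 fwd=0

Answer: back: HOME,O
current: I
forward: (empty)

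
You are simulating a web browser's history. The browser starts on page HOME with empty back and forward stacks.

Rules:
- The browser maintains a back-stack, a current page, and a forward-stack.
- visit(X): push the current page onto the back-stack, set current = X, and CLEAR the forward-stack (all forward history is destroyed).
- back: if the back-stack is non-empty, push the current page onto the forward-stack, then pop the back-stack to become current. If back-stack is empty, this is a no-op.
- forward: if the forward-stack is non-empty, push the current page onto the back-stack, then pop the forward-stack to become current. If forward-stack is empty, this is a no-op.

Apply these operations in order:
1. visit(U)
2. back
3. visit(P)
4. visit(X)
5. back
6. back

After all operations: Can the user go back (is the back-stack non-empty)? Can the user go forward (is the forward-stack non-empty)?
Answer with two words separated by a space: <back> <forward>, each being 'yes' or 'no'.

Answer: no yes

Derivation:
After 1 (visit(U)): cur=U back=1 fwd=0
After 2 (back): cur=HOME back=0 fwd=1
After 3 (visit(P)): cur=P back=1 fwd=0
After 4 (visit(X)): cur=X back=2 fwd=0
After 5 (back): cur=P back=1 fwd=1
After 6 (back): cur=HOME back=0 fwd=2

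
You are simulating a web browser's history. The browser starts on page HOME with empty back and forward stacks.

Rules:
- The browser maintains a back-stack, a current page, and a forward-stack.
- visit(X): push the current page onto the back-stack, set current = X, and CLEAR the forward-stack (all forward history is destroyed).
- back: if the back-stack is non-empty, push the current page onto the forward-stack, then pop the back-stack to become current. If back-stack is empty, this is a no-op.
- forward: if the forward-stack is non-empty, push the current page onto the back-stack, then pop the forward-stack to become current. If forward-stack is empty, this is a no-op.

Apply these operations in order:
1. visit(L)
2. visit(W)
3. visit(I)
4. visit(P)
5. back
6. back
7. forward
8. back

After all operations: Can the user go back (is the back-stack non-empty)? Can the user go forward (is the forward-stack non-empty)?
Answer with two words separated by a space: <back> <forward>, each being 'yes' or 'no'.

After 1 (visit(L)): cur=L back=1 fwd=0
After 2 (visit(W)): cur=W back=2 fwd=0
After 3 (visit(I)): cur=I back=3 fwd=0
After 4 (visit(P)): cur=P back=4 fwd=0
After 5 (back): cur=I back=3 fwd=1
After 6 (back): cur=W back=2 fwd=2
After 7 (forward): cur=I back=3 fwd=1
After 8 (back): cur=W back=2 fwd=2

Answer: yes yes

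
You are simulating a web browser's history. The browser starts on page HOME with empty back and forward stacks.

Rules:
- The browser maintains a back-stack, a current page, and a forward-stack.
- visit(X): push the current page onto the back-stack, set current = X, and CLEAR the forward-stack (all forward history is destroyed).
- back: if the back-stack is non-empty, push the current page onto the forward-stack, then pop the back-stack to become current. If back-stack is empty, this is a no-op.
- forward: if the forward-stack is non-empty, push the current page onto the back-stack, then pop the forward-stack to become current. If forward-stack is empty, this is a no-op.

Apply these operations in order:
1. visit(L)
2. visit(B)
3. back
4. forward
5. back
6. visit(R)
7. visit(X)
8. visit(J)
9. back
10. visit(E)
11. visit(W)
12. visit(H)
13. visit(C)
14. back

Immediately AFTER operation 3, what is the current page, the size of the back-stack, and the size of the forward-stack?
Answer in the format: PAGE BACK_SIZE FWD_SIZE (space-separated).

After 1 (visit(L)): cur=L back=1 fwd=0
After 2 (visit(B)): cur=B back=2 fwd=0
After 3 (back): cur=L back=1 fwd=1

L 1 1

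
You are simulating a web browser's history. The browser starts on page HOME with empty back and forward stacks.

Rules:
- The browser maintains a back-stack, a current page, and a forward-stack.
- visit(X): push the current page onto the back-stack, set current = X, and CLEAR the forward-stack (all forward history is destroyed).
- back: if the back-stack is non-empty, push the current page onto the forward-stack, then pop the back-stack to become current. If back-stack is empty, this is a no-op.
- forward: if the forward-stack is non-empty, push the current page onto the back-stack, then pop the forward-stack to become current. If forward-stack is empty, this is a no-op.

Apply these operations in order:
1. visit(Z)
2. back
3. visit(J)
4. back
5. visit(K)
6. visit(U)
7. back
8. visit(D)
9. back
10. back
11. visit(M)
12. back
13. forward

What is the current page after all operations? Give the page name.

After 1 (visit(Z)): cur=Z back=1 fwd=0
After 2 (back): cur=HOME back=0 fwd=1
After 3 (visit(J)): cur=J back=1 fwd=0
After 4 (back): cur=HOME back=0 fwd=1
After 5 (visit(K)): cur=K back=1 fwd=0
After 6 (visit(U)): cur=U back=2 fwd=0
After 7 (back): cur=K back=1 fwd=1
After 8 (visit(D)): cur=D back=2 fwd=0
After 9 (back): cur=K back=1 fwd=1
After 10 (back): cur=HOME back=0 fwd=2
After 11 (visit(M)): cur=M back=1 fwd=0
After 12 (back): cur=HOME back=0 fwd=1
After 13 (forward): cur=M back=1 fwd=0

Answer: M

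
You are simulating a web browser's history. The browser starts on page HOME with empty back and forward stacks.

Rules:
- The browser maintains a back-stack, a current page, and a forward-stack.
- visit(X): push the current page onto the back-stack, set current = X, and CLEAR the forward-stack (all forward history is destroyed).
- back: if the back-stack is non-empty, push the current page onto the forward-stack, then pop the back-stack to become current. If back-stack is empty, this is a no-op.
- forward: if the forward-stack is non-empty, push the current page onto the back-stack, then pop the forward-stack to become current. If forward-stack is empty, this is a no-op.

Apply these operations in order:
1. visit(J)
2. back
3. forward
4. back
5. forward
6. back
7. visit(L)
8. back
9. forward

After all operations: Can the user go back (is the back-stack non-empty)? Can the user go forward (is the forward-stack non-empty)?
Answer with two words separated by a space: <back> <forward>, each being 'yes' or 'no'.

After 1 (visit(J)): cur=J back=1 fwd=0
After 2 (back): cur=HOME back=0 fwd=1
After 3 (forward): cur=J back=1 fwd=0
After 4 (back): cur=HOME back=0 fwd=1
After 5 (forward): cur=J back=1 fwd=0
After 6 (back): cur=HOME back=0 fwd=1
After 7 (visit(L)): cur=L back=1 fwd=0
After 8 (back): cur=HOME back=0 fwd=1
After 9 (forward): cur=L back=1 fwd=0

Answer: yes no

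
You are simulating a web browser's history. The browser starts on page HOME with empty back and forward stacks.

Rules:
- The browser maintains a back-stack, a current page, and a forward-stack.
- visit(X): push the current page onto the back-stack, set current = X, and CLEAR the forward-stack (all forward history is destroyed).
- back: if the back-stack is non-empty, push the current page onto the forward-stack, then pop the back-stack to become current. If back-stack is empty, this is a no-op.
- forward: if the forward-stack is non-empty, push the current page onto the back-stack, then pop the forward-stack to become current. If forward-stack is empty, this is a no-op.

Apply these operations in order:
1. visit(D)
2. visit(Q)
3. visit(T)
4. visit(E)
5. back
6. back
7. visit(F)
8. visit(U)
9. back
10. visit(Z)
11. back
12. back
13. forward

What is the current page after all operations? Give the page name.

Answer: F

Derivation:
After 1 (visit(D)): cur=D back=1 fwd=0
After 2 (visit(Q)): cur=Q back=2 fwd=0
After 3 (visit(T)): cur=T back=3 fwd=0
After 4 (visit(E)): cur=E back=4 fwd=0
After 5 (back): cur=T back=3 fwd=1
After 6 (back): cur=Q back=2 fwd=2
After 7 (visit(F)): cur=F back=3 fwd=0
After 8 (visit(U)): cur=U back=4 fwd=0
After 9 (back): cur=F back=3 fwd=1
After 10 (visit(Z)): cur=Z back=4 fwd=0
After 11 (back): cur=F back=3 fwd=1
After 12 (back): cur=Q back=2 fwd=2
After 13 (forward): cur=F back=3 fwd=1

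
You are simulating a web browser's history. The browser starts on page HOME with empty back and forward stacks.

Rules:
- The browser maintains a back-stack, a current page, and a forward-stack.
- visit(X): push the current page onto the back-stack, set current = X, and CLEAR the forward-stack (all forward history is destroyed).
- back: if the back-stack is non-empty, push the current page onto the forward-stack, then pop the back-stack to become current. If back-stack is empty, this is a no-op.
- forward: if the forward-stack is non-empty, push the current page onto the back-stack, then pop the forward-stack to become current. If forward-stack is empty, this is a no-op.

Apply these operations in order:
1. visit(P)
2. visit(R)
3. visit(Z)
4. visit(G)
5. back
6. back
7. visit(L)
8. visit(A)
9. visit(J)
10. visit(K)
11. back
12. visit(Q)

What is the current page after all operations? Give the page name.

Answer: Q

Derivation:
After 1 (visit(P)): cur=P back=1 fwd=0
After 2 (visit(R)): cur=R back=2 fwd=0
After 3 (visit(Z)): cur=Z back=3 fwd=0
After 4 (visit(G)): cur=G back=4 fwd=0
After 5 (back): cur=Z back=3 fwd=1
After 6 (back): cur=R back=2 fwd=2
After 7 (visit(L)): cur=L back=3 fwd=0
After 8 (visit(A)): cur=A back=4 fwd=0
After 9 (visit(J)): cur=J back=5 fwd=0
After 10 (visit(K)): cur=K back=6 fwd=0
After 11 (back): cur=J back=5 fwd=1
After 12 (visit(Q)): cur=Q back=6 fwd=0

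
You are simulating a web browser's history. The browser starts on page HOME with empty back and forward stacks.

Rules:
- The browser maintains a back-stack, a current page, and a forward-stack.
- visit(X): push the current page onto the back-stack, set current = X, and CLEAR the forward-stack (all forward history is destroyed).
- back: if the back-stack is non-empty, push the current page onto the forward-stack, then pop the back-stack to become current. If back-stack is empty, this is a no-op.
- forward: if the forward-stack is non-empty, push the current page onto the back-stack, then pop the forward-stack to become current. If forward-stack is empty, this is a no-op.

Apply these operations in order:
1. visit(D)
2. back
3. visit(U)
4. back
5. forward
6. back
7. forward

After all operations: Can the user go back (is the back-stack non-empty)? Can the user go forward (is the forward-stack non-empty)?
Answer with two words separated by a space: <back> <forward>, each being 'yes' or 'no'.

Answer: yes no

Derivation:
After 1 (visit(D)): cur=D back=1 fwd=0
After 2 (back): cur=HOME back=0 fwd=1
After 3 (visit(U)): cur=U back=1 fwd=0
After 4 (back): cur=HOME back=0 fwd=1
After 5 (forward): cur=U back=1 fwd=0
After 6 (back): cur=HOME back=0 fwd=1
After 7 (forward): cur=U back=1 fwd=0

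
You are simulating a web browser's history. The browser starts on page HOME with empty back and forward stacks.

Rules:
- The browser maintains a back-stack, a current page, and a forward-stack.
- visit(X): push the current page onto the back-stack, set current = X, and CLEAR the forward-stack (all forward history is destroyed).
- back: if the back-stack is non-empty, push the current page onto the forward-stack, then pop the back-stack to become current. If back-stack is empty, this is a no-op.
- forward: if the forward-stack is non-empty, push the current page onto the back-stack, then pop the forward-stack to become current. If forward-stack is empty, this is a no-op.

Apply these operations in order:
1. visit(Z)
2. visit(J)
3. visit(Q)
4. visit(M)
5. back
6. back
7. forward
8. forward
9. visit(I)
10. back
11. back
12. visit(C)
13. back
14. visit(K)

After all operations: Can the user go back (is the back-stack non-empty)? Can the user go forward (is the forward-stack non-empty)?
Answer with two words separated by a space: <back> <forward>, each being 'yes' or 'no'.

After 1 (visit(Z)): cur=Z back=1 fwd=0
After 2 (visit(J)): cur=J back=2 fwd=0
After 3 (visit(Q)): cur=Q back=3 fwd=0
After 4 (visit(M)): cur=M back=4 fwd=0
After 5 (back): cur=Q back=3 fwd=1
After 6 (back): cur=J back=2 fwd=2
After 7 (forward): cur=Q back=3 fwd=1
After 8 (forward): cur=M back=4 fwd=0
After 9 (visit(I)): cur=I back=5 fwd=0
After 10 (back): cur=M back=4 fwd=1
After 11 (back): cur=Q back=3 fwd=2
After 12 (visit(C)): cur=C back=4 fwd=0
After 13 (back): cur=Q back=3 fwd=1
After 14 (visit(K)): cur=K back=4 fwd=0

Answer: yes no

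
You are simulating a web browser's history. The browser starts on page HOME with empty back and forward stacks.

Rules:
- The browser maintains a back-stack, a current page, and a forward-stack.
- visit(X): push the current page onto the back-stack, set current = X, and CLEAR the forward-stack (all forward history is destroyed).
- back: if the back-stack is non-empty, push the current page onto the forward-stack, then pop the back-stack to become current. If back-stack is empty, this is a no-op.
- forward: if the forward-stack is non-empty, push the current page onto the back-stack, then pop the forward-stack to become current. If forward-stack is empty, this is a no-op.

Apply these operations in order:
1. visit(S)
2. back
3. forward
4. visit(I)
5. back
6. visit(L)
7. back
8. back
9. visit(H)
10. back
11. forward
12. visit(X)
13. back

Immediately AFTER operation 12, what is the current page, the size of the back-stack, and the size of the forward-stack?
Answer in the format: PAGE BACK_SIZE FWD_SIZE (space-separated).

After 1 (visit(S)): cur=S back=1 fwd=0
After 2 (back): cur=HOME back=0 fwd=1
After 3 (forward): cur=S back=1 fwd=0
After 4 (visit(I)): cur=I back=2 fwd=0
After 5 (back): cur=S back=1 fwd=1
After 6 (visit(L)): cur=L back=2 fwd=0
After 7 (back): cur=S back=1 fwd=1
After 8 (back): cur=HOME back=0 fwd=2
After 9 (visit(H)): cur=H back=1 fwd=0
After 10 (back): cur=HOME back=0 fwd=1
After 11 (forward): cur=H back=1 fwd=0
After 12 (visit(X)): cur=X back=2 fwd=0

X 2 0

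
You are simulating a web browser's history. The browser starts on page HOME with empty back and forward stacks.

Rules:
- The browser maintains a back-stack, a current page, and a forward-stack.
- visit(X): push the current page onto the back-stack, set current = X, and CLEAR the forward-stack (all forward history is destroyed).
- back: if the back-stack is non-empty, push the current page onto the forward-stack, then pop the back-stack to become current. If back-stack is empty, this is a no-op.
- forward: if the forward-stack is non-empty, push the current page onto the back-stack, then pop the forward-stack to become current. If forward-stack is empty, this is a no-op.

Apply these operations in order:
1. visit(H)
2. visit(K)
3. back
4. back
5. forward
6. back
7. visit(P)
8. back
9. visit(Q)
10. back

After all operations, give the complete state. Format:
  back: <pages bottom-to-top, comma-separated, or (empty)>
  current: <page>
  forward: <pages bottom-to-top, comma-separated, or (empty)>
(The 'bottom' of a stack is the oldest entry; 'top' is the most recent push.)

After 1 (visit(H)): cur=H back=1 fwd=0
After 2 (visit(K)): cur=K back=2 fwd=0
After 3 (back): cur=H back=1 fwd=1
After 4 (back): cur=HOME back=0 fwd=2
After 5 (forward): cur=H back=1 fwd=1
After 6 (back): cur=HOME back=0 fwd=2
After 7 (visit(P)): cur=P back=1 fwd=0
After 8 (back): cur=HOME back=0 fwd=1
After 9 (visit(Q)): cur=Q back=1 fwd=0
After 10 (back): cur=HOME back=0 fwd=1

Answer: back: (empty)
current: HOME
forward: Q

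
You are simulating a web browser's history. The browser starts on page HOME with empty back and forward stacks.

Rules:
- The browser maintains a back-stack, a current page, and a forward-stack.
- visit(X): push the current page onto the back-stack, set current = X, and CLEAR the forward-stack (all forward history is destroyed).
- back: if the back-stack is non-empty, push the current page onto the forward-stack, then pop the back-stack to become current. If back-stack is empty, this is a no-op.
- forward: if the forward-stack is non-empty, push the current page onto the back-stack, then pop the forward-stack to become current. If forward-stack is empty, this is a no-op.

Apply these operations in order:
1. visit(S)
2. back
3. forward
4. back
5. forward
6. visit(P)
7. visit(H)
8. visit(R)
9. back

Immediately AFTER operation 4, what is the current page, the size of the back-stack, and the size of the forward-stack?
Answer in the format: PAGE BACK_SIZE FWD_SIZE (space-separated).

After 1 (visit(S)): cur=S back=1 fwd=0
After 2 (back): cur=HOME back=0 fwd=1
After 3 (forward): cur=S back=1 fwd=0
After 4 (back): cur=HOME back=0 fwd=1

HOME 0 1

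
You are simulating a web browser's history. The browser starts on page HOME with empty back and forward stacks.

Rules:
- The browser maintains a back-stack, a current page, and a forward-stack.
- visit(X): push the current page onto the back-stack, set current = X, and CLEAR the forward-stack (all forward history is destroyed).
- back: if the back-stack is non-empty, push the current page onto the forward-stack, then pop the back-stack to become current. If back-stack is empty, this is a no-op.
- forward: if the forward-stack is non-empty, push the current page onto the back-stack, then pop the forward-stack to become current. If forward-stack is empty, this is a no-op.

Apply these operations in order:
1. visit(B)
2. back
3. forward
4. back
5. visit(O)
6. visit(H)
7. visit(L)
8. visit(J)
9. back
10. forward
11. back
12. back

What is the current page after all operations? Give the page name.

Answer: H

Derivation:
After 1 (visit(B)): cur=B back=1 fwd=0
After 2 (back): cur=HOME back=0 fwd=1
After 3 (forward): cur=B back=1 fwd=0
After 4 (back): cur=HOME back=0 fwd=1
After 5 (visit(O)): cur=O back=1 fwd=0
After 6 (visit(H)): cur=H back=2 fwd=0
After 7 (visit(L)): cur=L back=3 fwd=0
After 8 (visit(J)): cur=J back=4 fwd=0
After 9 (back): cur=L back=3 fwd=1
After 10 (forward): cur=J back=4 fwd=0
After 11 (back): cur=L back=3 fwd=1
After 12 (back): cur=H back=2 fwd=2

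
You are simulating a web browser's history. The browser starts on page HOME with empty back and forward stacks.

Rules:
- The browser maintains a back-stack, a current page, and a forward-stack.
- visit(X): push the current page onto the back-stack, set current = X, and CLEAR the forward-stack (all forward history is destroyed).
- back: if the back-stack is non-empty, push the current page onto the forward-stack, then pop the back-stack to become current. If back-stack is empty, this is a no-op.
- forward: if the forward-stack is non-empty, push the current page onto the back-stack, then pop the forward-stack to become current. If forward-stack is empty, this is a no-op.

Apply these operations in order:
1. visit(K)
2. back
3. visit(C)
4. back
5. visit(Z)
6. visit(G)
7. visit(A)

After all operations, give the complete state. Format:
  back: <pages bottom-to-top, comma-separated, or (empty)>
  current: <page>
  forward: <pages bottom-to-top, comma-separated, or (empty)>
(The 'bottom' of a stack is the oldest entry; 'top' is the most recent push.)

Answer: back: HOME,Z,G
current: A
forward: (empty)

Derivation:
After 1 (visit(K)): cur=K back=1 fwd=0
After 2 (back): cur=HOME back=0 fwd=1
After 3 (visit(C)): cur=C back=1 fwd=0
After 4 (back): cur=HOME back=0 fwd=1
After 5 (visit(Z)): cur=Z back=1 fwd=0
After 6 (visit(G)): cur=G back=2 fwd=0
After 7 (visit(A)): cur=A back=3 fwd=0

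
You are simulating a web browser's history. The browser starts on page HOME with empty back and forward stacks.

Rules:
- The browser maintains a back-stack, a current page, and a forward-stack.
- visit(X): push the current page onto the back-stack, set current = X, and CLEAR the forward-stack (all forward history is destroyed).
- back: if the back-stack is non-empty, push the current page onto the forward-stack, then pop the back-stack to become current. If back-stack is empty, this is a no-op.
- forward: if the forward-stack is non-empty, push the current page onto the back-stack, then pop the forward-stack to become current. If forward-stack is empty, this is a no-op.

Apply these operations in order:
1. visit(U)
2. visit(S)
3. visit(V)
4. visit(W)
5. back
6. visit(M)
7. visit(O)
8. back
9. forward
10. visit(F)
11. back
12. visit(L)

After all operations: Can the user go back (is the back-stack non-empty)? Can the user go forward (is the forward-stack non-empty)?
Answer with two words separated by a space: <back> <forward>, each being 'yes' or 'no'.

After 1 (visit(U)): cur=U back=1 fwd=0
After 2 (visit(S)): cur=S back=2 fwd=0
After 3 (visit(V)): cur=V back=3 fwd=0
After 4 (visit(W)): cur=W back=4 fwd=0
After 5 (back): cur=V back=3 fwd=1
After 6 (visit(M)): cur=M back=4 fwd=0
After 7 (visit(O)): cur=O back=5 fwd=0
After 8 (back): cur=M back=4 fwd=1
After 9 (forward): cur=O back=5 fwd=0
After 10 (visit(F)): cur=F back=6 fwd=0
After 11 (back): cur=O back=5 fwd=1
After 12 (visit(L)): cur=L back=6 fwd=0

Answer: yes no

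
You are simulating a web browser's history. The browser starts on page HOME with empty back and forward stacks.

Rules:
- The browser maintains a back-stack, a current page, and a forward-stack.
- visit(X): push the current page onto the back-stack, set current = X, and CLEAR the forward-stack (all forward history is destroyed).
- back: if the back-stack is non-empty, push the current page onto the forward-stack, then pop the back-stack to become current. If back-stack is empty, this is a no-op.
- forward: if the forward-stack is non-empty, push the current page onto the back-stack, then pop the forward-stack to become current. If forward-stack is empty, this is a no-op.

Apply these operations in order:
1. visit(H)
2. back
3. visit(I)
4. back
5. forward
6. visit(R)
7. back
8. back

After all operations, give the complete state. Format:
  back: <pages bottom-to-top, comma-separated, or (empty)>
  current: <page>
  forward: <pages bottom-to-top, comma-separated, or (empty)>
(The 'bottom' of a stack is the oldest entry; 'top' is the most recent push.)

Answer: back: (empty)
current: HOME
forward: R,I

Derivation:
After 1 (visit(H)): cur=H back=1 fwd=0
After 2 (back): cur=HOME back=0 fwd=1
After 3 (visit(I)): cur=I back=1 fwd=0
After 4 (back): cur=HOME back=0 fwd=1
After 5 (forward): cur=I back=1 fwd=0
After 6 (visit(R)): cur=R back=2 fwd=0
After 7 (back): cur=I back=1 fwd=1
After 8 (back): cur=HOME back=0 fwd=2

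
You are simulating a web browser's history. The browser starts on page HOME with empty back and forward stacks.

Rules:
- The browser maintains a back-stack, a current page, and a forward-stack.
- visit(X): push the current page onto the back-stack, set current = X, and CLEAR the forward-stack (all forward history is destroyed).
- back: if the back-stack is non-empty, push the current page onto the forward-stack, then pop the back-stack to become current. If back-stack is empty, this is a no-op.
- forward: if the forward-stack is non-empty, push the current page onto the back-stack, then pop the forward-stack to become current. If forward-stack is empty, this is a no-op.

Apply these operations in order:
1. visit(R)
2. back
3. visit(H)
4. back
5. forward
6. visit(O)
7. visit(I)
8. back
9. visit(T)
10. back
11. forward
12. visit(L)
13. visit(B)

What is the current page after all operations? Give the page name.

Answer: B

Derivation:
After 1 (visit(R)): cur=R back=1 fwd=0
After 2 (back): cur=HOME back=0 fwd=1
After 3 (visit(H)): cur=H back=1 fwd=0
After 4 (back): cur=HOME back=0 fwd=1
After 5 (forward): cur=H back=1 fwd=0
After 6 (visit(O)): cur=O back=2 fwd=0
After 7 (visit(I)): cur=I back=3 fwd=0
After 8 (back): cur=O back=2 fwd=1
After 9 (visit(T)): cur=T back=3 fwd=0
After 10 (back): cur=O back=2 fwd=1
After 11 (forward): cur=T back=3 fwd=0
After 12 (visit(L)): cur=L back=4 fwd=0
After 13 (visit(B)): cur=B back=5 fwd=0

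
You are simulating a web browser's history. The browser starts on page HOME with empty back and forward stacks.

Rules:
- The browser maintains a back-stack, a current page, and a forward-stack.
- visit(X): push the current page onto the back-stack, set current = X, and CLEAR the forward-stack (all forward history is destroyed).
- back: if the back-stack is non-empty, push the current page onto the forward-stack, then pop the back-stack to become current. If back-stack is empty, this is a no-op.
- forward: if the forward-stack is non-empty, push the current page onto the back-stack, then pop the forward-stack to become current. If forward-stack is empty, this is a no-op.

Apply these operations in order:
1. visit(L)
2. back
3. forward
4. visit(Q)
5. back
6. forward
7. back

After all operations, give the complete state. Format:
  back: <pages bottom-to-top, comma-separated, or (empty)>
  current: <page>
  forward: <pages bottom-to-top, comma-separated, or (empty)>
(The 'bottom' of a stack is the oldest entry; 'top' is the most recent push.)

After 1 (visit(L)): cur=L back=1 fwd=0
After 2 (back): cur=HOME back=0 fwd=1
After 3 (forward): cur=L back=1 fwd=0
After 4 (visit(Q)): cur=Q back=2 fwd=0
After 5 (back): cur=L back=1 fwd=1
After 6 (forward): cur=Q back=2 fwd=0
After 7 (back): cur=L back=1 fwd=1

Answer: back: HOME
current: L
forward: Q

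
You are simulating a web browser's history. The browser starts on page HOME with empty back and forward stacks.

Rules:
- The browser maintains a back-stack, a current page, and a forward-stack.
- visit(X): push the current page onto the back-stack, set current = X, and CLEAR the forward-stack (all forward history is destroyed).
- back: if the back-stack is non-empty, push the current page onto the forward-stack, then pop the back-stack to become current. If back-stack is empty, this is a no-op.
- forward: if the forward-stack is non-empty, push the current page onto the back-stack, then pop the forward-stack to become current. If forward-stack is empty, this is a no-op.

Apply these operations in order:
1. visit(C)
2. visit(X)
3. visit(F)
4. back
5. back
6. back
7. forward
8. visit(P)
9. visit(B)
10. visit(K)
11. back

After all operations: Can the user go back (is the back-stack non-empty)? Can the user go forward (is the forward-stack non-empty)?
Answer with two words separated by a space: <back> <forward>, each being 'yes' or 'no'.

After 1 (visit(C)): cur=C back=1 fwd=0
After 2 (visit(X)): cur=X back=2 fwd=0
After 3 (visit(F)): cur=F back=3 fwd=0
After 4 (back): cur=X back=2 fwd=1
After 5 (back): cur=C back=1 fwd=2
After 6 (back): cur=HOME back=0 fwd=3
After 7 (forward): cur=C back=1 fwd=2
After 8 (visit(P)): cur=P back=2 fwd=0
After 9 (visit(B)): cur=B back=3 fwd=0
After 10 (visit(K)): cur=K back=4 fwd=0
After 11 (back): cur=B back=3 fwd=1

Answer: yes yes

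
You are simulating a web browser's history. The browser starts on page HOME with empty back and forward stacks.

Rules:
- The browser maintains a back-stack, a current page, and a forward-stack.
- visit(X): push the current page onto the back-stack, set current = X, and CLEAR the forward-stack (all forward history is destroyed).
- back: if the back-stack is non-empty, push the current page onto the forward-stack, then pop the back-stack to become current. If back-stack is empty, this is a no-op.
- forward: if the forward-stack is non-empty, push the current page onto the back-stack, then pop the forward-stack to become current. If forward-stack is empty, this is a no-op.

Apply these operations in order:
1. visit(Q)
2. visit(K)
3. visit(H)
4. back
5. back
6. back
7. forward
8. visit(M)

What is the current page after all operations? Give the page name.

After 1 (visit(Q)): cur=Q back=1 fwd=0
After 2 (visit(K)): cur=K back=2 fwd=0
After 3 (visit(H)): cur=H back=3 fwd=0
After 4 (back): cur=K back=2 fwd=1
After 5 (back): cur=Q back=1 fwd=2
After 6 (back): cur=HOME back=0 fwd=3
After 7 (forward): cur=Q back=1 fwd=2
After 8 (visit(M)): cur=M back=2 fwd=0

Answer: M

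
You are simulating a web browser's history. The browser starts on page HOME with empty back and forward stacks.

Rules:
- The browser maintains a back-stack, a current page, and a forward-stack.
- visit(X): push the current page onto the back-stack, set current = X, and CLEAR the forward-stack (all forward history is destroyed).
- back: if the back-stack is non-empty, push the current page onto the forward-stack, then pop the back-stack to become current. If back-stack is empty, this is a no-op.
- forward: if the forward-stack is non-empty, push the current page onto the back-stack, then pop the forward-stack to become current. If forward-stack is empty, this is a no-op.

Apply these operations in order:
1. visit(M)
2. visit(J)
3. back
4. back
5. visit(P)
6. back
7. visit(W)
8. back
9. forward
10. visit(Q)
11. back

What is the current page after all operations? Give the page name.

Answer: W

Derivation:
After 1 (visit(M)): cur=M back=1 fwd=0
After 2 (visit(J)): cur=J back=2 fwd=0
After 3 (back): cur=M back=1 fwd=1
After 4 (back): cur=HOME back=0 fwd=2
After 5 (visit(P)): cur=P back=1 fwd=0
After 6 (back): cur=HOME back=0 fwd=1
After 7 (visit(W)): cur=W back=1 fwd=0
After 8 (back): cur=HOME back=0 fwd=1
After 9 (forward): cur=W back=1 fwd=0
After 10 (visit(Q)): cur=Q back=2 fwd=0
After 11 (back): cur=W back=1 fwd=1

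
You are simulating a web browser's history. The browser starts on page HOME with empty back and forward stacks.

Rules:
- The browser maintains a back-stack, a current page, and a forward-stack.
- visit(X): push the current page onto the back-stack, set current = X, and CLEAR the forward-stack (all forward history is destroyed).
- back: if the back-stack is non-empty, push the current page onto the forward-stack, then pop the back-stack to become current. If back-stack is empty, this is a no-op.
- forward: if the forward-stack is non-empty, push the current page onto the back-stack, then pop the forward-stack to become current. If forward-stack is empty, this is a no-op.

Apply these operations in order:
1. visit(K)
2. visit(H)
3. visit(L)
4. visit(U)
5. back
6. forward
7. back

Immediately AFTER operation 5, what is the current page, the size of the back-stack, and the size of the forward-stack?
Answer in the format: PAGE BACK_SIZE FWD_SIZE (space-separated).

After 1 (visit(K)): cur=K back=1 fwd=0
After 2 (visit(H)): cur=H back=2 fwd=0
After 3 (visit(L)): cur=L back=3 fwd=0
After 4 (visit(U)): cur=U back=4 fwd=0
After 5 (back): cur=L back=3 fwd=1

L 3 1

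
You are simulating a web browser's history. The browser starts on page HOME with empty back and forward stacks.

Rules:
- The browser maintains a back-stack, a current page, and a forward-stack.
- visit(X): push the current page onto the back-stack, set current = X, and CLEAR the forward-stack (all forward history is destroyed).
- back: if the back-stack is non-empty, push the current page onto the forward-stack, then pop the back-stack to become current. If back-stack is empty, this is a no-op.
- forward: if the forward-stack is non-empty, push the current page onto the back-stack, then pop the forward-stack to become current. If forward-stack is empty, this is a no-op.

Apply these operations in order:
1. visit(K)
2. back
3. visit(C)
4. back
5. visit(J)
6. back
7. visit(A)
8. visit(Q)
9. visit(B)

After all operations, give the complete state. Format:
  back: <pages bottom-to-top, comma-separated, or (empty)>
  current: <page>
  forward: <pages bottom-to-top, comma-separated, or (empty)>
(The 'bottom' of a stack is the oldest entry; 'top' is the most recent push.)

Answer: back: HOME,A,Q
current: B
forward: (empty)

Derivation:
After 1 (visit(K)): cur=K back=1 fwd=0
After 2 (back): cur=HOME back=0 fwd=1
After 3 (visit(C)): cur=C back=1 fwd=0
After 4 (back): cur=HOME back=0 fwd=1
After 5 (visit(J)): cur=J back=1 fwd=0
After 6 (back): cur=HOME back=0 fwd=1
After 7 (visit(A)): cur=A back=1 fwd=0
After 8 (visit(Q)): cur=Q back=2 fwd=0
After 9 (visit(B)): cur=B back=3 fwd=0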